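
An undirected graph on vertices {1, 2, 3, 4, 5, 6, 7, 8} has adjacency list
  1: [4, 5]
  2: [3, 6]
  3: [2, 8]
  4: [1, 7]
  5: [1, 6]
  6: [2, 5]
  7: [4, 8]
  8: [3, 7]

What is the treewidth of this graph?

A width-2 tree decomposition is:
Bags: B1 = {2, 5, 6}  B2 = {2, 3, 5}  B3 = {3, 5, 8}  B4 = {5, 7, 8}  B5 = {4, 5, 7}  B6 = {1, 4, 5}
Tree: B1–B2, B2–B3, B3–B4, B4–B5, B5–B6
Every bag has size at most 3, so the width is 3 − 1 = 2 and tw(G) ≤ 2. The edges 5–6–2–3–8–7–4–1–5 form a cycle, so G is not a tree and its treewidth is at least 2. The upper and lower bounds meet at 2, so that is the treewidth.

2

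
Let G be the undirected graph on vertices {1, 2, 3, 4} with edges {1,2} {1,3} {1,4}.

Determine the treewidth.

A width-1 tree decomposition is:
Bags: B1 = {1, 4}  B2 = {1, 2}  B3 = {1, 3}
Tree: B1–B2, B2–B3
Each bag holds 2 vertices, so the decomposition has width 1, which upper-bounds the treewidth. G has an edge, so its treewidth is at least 1. Therefore the treewidth is 1.

1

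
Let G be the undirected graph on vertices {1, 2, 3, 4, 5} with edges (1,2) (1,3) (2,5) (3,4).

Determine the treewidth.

1

A width-1 tree decomposition is:
Bags: B1 = {3, 4}  B2 = {1, 3}  B3 = {1, 2}  B4 = {2, 5}
Tree: B1–B2, B2–B3, B3–B4
Each bag holds 2 vertices, so the decomposition has width 1, which upper-bounds the treewidth. Since G has at least one edge (e.g. 4–3), it is not an edgeless graph, so tw(G) ≥ 1. The upper and lower bounds meet at 1, so that is the treewidth.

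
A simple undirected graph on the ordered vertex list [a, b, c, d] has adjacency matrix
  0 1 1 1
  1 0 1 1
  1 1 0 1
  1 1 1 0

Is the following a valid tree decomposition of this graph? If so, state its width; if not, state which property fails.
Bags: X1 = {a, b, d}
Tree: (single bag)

A tree decomposition must satisfy three properties: every vertex lies in some bag; for every edge, both endpoints lie together in some bag; and for every vertex, the bags containing it form a connected subtree. Here vertex c appears in no bag, so the decomposition is invalid.

No — vertex c appears in no bag.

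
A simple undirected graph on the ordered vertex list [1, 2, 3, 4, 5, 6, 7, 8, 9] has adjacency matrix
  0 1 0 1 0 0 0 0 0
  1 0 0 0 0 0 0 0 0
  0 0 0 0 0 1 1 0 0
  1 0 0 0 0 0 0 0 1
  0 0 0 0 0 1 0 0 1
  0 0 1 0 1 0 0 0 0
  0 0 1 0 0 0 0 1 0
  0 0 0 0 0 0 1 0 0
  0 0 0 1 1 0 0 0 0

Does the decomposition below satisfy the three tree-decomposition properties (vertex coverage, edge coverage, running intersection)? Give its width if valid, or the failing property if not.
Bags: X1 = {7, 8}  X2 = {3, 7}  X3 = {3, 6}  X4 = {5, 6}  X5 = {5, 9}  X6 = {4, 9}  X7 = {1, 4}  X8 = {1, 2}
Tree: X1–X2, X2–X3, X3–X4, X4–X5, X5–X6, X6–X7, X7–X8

Yes; width 1.

Vertex coverage: the bags together contain {1, 2, 3, 4, 5, 6, 7, 8, 9}, the full vertex set. Edge coverage: each edge of G has both endpoints in at least one bag. Running intersection: for every vertex, the bags containing it form a connected subtree. All three properties hold, so this is a valid tree decomposition of width max|bag| − 1 = 1, and hence tw(G) ≤ 1.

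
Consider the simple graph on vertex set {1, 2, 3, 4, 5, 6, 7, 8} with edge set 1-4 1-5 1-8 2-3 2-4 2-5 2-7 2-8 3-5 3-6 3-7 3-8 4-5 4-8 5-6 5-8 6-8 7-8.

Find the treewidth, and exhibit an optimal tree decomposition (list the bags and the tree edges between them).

Treewidth 3.
One such decomposition:
Bags: B1 = {2, 3, 5, 8}  B2 = {2, 3, 7, 8}  B3 = {2, 4, 5, 8}  B4 = {3, 5, 6, 8}  B5 = {1, 4, 5, 8}
Tree: B1–B2, B1–B3, B1–B4, B3–B5

Every bag has size at most 4, so the width is 4 − 1 = 3 and tw(G) ≤ 3. For the lower bound, the 4 vertices {1, 4, 5, 8} are pairwise adjacent, and any tree decomposition puts a clique entirely inside one bag — forcing width ≥ 3. Therefore the treewidth is 3.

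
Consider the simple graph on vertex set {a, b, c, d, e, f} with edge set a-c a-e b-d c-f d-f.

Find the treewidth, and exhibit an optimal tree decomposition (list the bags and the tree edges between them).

The largest bag has 2 vertices, giving width 1; this decomposition certifies tw(G) ≤ 1. Since G has at least one edge (e.g. e–a), it is not an edgeless graph, so tw(G) ≥ 1. Combining the bounds, tw(G) = 1.

Treewidth 1.
Bags: B1 = {a, e}  B2 = {a, c}  B3 = {c, f}  B4 = {d, f}  B5 = {b, d}
Tree: B1–B2, B2–B3, B3–B4, B4–B5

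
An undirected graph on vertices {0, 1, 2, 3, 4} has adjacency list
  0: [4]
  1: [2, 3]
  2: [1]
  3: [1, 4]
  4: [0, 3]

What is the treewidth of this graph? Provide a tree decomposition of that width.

Treewidth 1.
One optimal decomposition is:
Bags: B1 = {0, 4}  B2 = {3, 4}  B3 = {1, 3}  B4 = {1, 2}
Tree: B1–B2, B2–B3, B3–B4

Every bag has size at most 2, so the width is 2 − 1 = 1 and tw(G) ≤ 1. Any graph with an edge has treewidth ≥ 1, and G has the edge 0–4. Hence tw(G) = 1 exactly.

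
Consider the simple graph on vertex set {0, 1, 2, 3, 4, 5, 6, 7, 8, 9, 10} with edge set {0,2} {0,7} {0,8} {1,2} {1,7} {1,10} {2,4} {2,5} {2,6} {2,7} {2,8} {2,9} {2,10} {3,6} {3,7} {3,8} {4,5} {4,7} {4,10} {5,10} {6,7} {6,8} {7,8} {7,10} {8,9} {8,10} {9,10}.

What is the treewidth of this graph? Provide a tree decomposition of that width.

Treewidth 3.
One such decomposition:
Bags: B1 = {2, 4, 7, 10}  B2 = {2, 7, 8, 10}  B3 = {0, 2, 7, 8}  B4 = {2, 8, 9, 10}  B5 = {1, 2, 7, 10}  B6 = {2, 6, 7, 8}  B7 = {3, 6, 7, 8}  B8 = {2, 4, 5, 10}
Tree: B1–B2, B2–B3, B2–B4, B1–B5, B3–B6, B6–B7, B1–B8

Each bag holds 4 vertices, so the decomposition has width 3, which upper-bounds the treewidth. Conversely, {2, 8, 9, 10} is a clique of size 4, and the vertices of any clique must share a bag in every tree decomposition; so some bag has ≥ 4 vertices and tw(G) ≥ 3. Therefore the treewidth is 3.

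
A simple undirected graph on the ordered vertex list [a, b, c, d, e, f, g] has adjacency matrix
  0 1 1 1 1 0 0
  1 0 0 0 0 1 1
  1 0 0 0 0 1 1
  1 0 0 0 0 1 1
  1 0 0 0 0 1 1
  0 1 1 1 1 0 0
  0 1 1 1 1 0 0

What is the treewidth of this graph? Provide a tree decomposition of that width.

Treewidth 3.
One optimal decomposition is:
Bags: B1 = {a, c, f, g}  B2 = {a, e, f, g}  B3 = {a, b, f, g}  B4 = {a, d, f, g}
Tree: B1–B2, B2–B3, B3–B4

Every bag has size at most 4, so the width is 4 − 1 = 3 and tw(G) ≤ 3. For the lower bound: the 4 vertex sets {c,f}, {e,g}, {a}, {b} are disjoint, each induces a connected subgraph, and every pair is joined by at least one edge of G. Contracting each set to a single vertex therefore yields K_{4} as a minor, and since treewidth is minor-monotone, tw(G) ≥ tw(K_{4}) = 3. The upper and lower bounds meet at 3, so that is the treewidth.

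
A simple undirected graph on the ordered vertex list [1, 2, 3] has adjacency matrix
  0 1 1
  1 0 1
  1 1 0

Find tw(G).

A width-2 tree decomposition is:
Bags: B1 = {1, 2, 3}
Tree: (single bag)
With just one bag of size 3, the width is 3 − 1 = 2, so tw(G) ≤ 2. On the other hand G contains the 3-clique {1, 2, 3}. A clique must lie in a single bag of any decomposition, so no decomposition can have width below 2. Hence tw(G) = 2 exactly.

2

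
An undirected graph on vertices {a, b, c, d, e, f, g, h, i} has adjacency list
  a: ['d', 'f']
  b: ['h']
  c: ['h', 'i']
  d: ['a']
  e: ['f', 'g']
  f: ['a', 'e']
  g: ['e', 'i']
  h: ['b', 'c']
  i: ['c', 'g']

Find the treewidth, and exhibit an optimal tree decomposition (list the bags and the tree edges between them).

The largest bag has 2 vertices, giving width 1; this decomposition certifies tw(G) ≤ 1. Since G has at least one edge (e.g. b–h), it is not an edgeless graph, so tw(G) ≥ 1. The upper and lower bounds meet at 1, so that is the treewidth.

Treewidth 1.
Bags: B1 = {b, h}  B2 = {c, h}  B3 = {c, i}  B4 = {g, i}  B5 = {e, g}  B6 = {e, f}  B7 = {a, f}  B8 = {a, d}
Tree: B1–B2, B2–B3, B3–B4, B4–B5, B5–B6, B6–B7, B7–B8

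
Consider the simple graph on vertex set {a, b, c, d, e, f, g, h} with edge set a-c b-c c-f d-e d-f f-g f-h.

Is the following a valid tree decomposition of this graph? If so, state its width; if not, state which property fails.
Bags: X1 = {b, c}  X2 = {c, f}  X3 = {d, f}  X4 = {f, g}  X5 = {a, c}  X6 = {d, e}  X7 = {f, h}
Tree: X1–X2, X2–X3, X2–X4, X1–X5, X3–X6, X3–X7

Vertex coverage: the bags together contain {a, b, c, d, e, f, g, h}, the full vertex set. Edge coverage: each edge of G has both endpoints in at least one bag. Running intersection: for every vertex, the bags containing it form a connected subtree. All three properties hold, so this is a valid tree decomposition of width max|bag| − 1 = 1, and hence tw(G) ≤ 1.

Yes; width 1.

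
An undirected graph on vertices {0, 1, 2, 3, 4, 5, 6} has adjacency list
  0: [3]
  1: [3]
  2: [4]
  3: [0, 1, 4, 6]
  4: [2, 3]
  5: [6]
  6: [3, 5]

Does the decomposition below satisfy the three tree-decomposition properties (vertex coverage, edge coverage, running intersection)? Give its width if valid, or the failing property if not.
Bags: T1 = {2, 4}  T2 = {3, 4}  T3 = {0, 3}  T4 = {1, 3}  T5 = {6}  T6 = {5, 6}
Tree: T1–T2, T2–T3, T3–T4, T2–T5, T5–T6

A tree decomposition must satisfy three properties: every vertex lies in some bag; for every edge, both endpoints lie together in some bag; and for every vertex, the bags containing it form a connected subtree. Here edge (3,6) lies in no bag, so the decomposition is invalid.

No — edge (3,6) lies in no bag.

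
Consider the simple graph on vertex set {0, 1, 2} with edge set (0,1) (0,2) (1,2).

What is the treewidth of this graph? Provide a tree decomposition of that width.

Treewidth 2.
One optimal decomposition is:
Bags: B1 = {0, 1, 2}
Tree: (single bag)

A single bag containing all 3 vertices is trivially a valid decomposition of width 2. On the other hand G contains the 3-clique {0, 1, 2}. A clique must lie in a single bag of any decomposition, so no decomposition can have width below 2. The upper and lower bounds meet at 2, so that is the treewidth.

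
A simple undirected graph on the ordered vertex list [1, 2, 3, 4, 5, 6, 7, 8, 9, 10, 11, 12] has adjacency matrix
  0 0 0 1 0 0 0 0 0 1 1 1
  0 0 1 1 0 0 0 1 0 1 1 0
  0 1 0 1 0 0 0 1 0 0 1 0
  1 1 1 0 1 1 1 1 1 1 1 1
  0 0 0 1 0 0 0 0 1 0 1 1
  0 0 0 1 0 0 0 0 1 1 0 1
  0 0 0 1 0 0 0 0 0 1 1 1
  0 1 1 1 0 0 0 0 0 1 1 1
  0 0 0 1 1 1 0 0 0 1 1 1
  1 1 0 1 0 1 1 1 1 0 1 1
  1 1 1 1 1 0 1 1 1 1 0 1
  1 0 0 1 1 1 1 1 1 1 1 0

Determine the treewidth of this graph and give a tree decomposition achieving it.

Every bag has size at most 5, so the width is 5 − 1 = 4 and tw(G) ≤ 4. Conversely, {2, 4, 8, 10, 11} is a clique of size 5, and the vertices of any clique must share a bag in every tree decomposition; so some bag has ≥ 5 vertices and tw(G) ≥ 4. Therefore the treewidth is 4.

Treewidth 4.
One optimal decomposition is:
Bags: B1 = {1, 4, 10, 11, 12}  B2 = {4, 8, 10, 11, 12}  B3 = {4, 9, 10, 11, 12}  B4 = {4, 7, 10, 11, 12}  B5 = {4, 5, 9, 11, 12}  B6 = {4, 6, 9, 10, 12}  B7 = {2, 4, 8, 10, 11}  B8 = {2, 3, 4, 8, 11}
Tree: B1–B2, B1–B3, B2–B4, B3–B5, B3–B6, B2–B7, B7–B8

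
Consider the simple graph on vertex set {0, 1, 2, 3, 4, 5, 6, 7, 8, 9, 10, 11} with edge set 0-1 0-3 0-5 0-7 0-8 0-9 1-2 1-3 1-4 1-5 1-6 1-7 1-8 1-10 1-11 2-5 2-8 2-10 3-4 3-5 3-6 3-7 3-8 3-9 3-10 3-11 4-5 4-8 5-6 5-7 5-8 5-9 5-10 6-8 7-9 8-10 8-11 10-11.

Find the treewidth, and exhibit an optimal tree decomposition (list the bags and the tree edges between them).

Treewidth 4.
Bags: B1 = {0, 1, 3, 5, 8}  B2 = {0, 1, 3, 5, 7}  B3 = {1, 3, 5, 8, 10}  B4 = {1, 2, 5, 8, 10}  B5 = {1, 3, 8, 10, 11}  B6 = {1, 3, 4, 5, 8}  B7 = {0, 3, 5, 7, 9}  B8 = {1, 3, 5, 6, 8}
Tree: B1–B2, B1–B3, B3–B4, B3–B5, B3–B6, B2–B7, B3–B8

The largest bag has 5 vertices, giving width 4; this decomposition certifies tw(G) ≤ 4. For the lower bound, the 5 vertices {1, 2, 5, 8, 10} are pairwise adjacent, and any tree decomposition puts a clique entirely inside one bag — forcing width ≥ 4. Combining the bounds, tw(G) = 4.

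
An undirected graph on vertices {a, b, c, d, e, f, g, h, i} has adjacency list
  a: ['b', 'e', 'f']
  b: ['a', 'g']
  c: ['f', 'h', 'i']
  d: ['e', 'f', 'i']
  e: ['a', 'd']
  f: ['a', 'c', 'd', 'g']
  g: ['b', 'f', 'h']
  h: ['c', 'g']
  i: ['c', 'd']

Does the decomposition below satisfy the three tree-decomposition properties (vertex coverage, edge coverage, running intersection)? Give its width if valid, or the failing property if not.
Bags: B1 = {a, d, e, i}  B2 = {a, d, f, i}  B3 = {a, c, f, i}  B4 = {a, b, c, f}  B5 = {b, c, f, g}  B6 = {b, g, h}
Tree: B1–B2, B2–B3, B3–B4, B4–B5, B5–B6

No — edge (c,h) lies in no bag.

A tree decomposition must satisfy three properties: every vertex lies in some bag; for every edge, both endpoints lie together in some bag; and for every vertex, the bags containing it form a connected subtree. Here edge (c,h) lies in no bag, so the decomposition is invalid.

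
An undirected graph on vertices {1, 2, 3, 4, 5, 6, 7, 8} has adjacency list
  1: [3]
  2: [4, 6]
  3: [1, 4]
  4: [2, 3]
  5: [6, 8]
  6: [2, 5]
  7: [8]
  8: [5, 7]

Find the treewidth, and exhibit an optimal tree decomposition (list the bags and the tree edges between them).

Every bag has size at most 2, so the width is 2 − 1 = 1 and tw(G) ≤ 1. G has an edge, so its treewidth is at least 1. Hence tw(G) = 1 exactly.

Treewidth 1.
One such decomposition:
Bags: B1 = {7, 8}  B2 = {5, 8}  B3 = {5, 6}  B4 = {2, 6}  B5 = {2, 4}  B6 = {3, 4}  B7 = {1, 3}
Tree: B1–B2, B2–B3, B3–B4, B4–B5, B5–B6, B6–B7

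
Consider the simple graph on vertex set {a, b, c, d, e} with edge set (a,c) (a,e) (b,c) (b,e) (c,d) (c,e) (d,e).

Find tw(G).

2

A width-2 tree decomposition is:
Bags: B1 = {a, c, e}  B2 = {b, c, e}  B3 = {c, d, e}
Tree: B1–B2, B2–B3
The largest bag has 3 vertices, giving width 2; this decomposition certifies tw(G) ≤ 2. For the lower bound, the 3 vertices {c, d, e} are pairwise adjacent, and any tree decomposition puts a clique entirely inside one bag — forcing width ≥ 2. The upper and lower bounds meet at 2, so that is the treewidth.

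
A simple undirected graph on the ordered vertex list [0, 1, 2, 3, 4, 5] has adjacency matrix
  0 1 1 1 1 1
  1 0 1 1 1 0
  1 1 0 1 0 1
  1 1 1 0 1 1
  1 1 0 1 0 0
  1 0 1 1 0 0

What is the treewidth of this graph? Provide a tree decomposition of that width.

Each bag holds 4 vertices, so the decomposition has width 3, which upper-bounds the treewidth. For the lower bound, the 4 vertices {0, 1, 2, 3} are pairwise adjacent, and any tree decomposition puts a clique entirely inside one bag — forcing width ≥ 3. Combining the bounds, tw(G) = 3.

Treewidth 3.
Bags: B1 = {0, 2, 3, 5}  B2 = {0, 1, 2, 3}  B3 = {0, 1, 3, 4}
Tree: B1–B2, B2–B3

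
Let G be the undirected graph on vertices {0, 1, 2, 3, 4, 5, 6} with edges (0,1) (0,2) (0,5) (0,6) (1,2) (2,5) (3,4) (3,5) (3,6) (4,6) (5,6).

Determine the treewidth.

2

A width-2 tree decomposition is:
Bags: B1 = {0, 5, 6}  B2 = {0, 2, 5}  B3 = {3, 5, 6}  B4 = {3, 4, 6}  B5 = {0, 1, 2}
Tree: B1–B2, B1–B3, B3–B4, B2–B5
Every bag has size at most 3, so the width is 3 − 1 = 2 and tw(G) ≤ 2. On the other hand G contains the 3-clique {0, 1, 2}. A clique must lie in a single bag of any decomposition, so no decomposition can have width below 2. Hence tw(G) = 2 exactly.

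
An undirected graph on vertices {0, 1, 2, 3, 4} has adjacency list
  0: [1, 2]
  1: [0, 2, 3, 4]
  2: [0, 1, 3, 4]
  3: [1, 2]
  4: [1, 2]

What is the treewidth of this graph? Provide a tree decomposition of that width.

Treewidth 2.
One such decomposition:
Bags: B1 = {0, 1, 2}  B2 = {1, 2, 3}  B3 = {1, 2, 4}
Tree: B1–B2, B2–B3

Each bag holds 3 vertices, so the decomposition has width 2, which upper-bounds the treewidth. On the other hand G contains the 3-clique {0, 1, 2}. A clique must lie in a single bag of any decomposition, so no decomposition can have width below 2. Therefore the treewidth is 2.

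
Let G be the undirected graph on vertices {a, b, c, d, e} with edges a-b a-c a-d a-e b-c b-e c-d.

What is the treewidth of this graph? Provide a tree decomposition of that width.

Treewidth 2.
One such decomposition:
Bags: B1 = {a, b, c}  B2 = {a, c, d}  B3 = {a, b, e}
Tree: B1–B2, B1–B3

Each bag holds 3 vertices, so the decomposition has width 2, which upper-bounds the treewidth. On the other hand G contains the 3-clique {a, b, e}. A clique must lie in a single bag of any decomposition, so no decomposition can have width below 2. The upper and lower bounds meet at 2, so that is the treewidth.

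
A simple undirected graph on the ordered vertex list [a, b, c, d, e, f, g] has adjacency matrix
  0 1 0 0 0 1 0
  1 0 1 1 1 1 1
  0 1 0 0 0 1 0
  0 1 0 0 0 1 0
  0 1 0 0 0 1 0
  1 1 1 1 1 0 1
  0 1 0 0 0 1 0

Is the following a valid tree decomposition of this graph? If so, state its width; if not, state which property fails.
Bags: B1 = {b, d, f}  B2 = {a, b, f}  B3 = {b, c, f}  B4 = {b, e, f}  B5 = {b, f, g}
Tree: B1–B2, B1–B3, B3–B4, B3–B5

Every vertex of G appears in some bag (union = {a, b, c, d, e, f, g}); every edge is covered by a bag; and for each vertex v the set of bags containing v is connected in the bag tree. The decomposition is therefore valid. The largest bag has 3 vertices, so the width is 2.

Yes; width 2.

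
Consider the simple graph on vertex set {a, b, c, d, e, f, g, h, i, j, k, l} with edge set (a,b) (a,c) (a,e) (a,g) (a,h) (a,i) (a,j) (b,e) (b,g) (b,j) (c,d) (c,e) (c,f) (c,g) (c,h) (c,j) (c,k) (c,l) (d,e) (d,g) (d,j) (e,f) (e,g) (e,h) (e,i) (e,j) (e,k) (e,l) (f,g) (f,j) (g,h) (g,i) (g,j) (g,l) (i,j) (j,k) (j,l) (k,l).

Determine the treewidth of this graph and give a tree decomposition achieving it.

The largest bag has 5 vertices, giving width 4; this decomposition certifies tw(G) ≤ 4. Conversely, {c, d, e, g, j} is a clique of size 5, and the vertices of any clique must share a bag in every tree decomposition; so some bag has ≥ 5 vertices and tw(G) ≥ 4. Hence tw(G) = 4 exactly.

Treewidth 4.
Bags: B1 = {c, e, g, j, l}  B2 = {c, e, f, g, j}  B3 = {c, d, e, g, j}  B4 = {a, c, e, g, j}  B5 = {a, e, g, i, j}  B6 = {a, b, e, g, j}  B7 = {c, e, j, k, l}  B8 = {a, c, e, g, h}
Tree: B1–B2, B1–B3, B2–B4, B4–B5, B5–B6, B1–B7, B4–B8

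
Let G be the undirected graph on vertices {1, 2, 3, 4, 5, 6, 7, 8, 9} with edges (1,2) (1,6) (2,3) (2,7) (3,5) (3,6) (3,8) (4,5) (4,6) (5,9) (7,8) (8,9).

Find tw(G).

A width-3 tree decomposition is:
Bags: B1 = {1, 4, 5, 6}  B2 = {1, 3, 5, 6}  B3 = {1, 2, 3, 5}  B4 = {2, 3, 5, 9}  B5 = {2, 3, 8, 9}  B6 = {2, 7, 8, 9}
Tree: B1–B2, B2–B3, B3–B4, B4–B5, B5–B6
Every bag has size at most 4, so the width is 4 − 1 = 3 and tw(G) ≤ 3. For the lower bound: the 4 vertex sets {1,4,6}, {5}, {3}, {2,7,8,9} are disjoint, each induces a connected subgraph, and every pair is joined by at least one edge of G. Contracting each set to a single vertex therefore yields K_{4} as a minor, and since treewidth is minor-monotone, tw(G) ≥ tw(K_{4}) = 3. Combining the bounds, tw(G) = 3.

3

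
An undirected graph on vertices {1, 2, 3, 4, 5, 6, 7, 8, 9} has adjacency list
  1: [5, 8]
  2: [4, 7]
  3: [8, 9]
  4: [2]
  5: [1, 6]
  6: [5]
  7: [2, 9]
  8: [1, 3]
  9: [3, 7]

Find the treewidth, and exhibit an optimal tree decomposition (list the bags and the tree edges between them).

Every bag has size at most 2, so the width is 2 − 1 = 1 and tw(G) ≤ 1. G has an edge, so its treewidth is at least 1. Therefore the treewidth is 1.

Treewidth 1.
One optimal decomposition is:
Bags: B1 = {2, 4}  B2 = {2, 7}  B3 = {7, 9}  B4 = {3, 9}  B5 = {3, 8}  B6 = {1, 8}  B7 = {1, 5}  B8 = {5, 6}
Tree: B1–B2, B2–B3, B3–B4, B4–B5, B5–B6, B6–B7, B7–B8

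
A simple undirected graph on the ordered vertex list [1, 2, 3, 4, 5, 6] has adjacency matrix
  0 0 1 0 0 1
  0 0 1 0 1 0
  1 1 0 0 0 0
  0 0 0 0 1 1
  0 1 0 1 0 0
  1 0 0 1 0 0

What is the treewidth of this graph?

A width-2 tree decomposition is:
Bags: B1 = {1, 4, 6}  B2 = {1, 4, 5}  B3 = {1, 2, 5}  B4 = {1, 2, 3}
Tree: B1–B2, B2–B3, B3–B4
Each bag holds 3 vertices, so the decomposition has width 2, which upper-bounds the treewidth. The edges 1–6–4–5–2–3–1 form a cycle, so G is not a tree and its treewidth is at least 2. Hence tw(G) = 2 exactly.

2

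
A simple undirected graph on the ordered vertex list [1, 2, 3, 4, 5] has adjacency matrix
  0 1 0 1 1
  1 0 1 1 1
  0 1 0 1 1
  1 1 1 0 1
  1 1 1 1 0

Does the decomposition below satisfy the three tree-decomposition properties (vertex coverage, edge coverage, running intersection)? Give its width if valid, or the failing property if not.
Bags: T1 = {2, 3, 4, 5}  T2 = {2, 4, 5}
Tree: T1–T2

A tree decomposition must satisfy three properties: every vertex lies in some bag; for every edge, both endpoints lie together in some bag; and for every vertex, the bags containing it form a connected subtree. Here vertex 1 appears in no bag, so the decomposition is invalid.

No — vertex 1 appears in no bag.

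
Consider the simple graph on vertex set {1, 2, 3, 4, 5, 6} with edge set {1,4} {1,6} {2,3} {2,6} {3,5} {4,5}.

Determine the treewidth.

A width-2 tree decomposition is:
Bags: B1 = {1, 2, 6}  B2 = {1, 2, 4}  B3 = {2, 4, 5}  B4 = {2, 3, 5}
Tree: B1–B2, B2–B3, B3–B4
The largest bag has 3 vertices, giving width 2; this decomposition certifies tw(G) ≤ 2. Since 2–6–1–4–5–3–2 is a cycle in G, G is not acyclic. Forests are exactly the graphs of treewidth ≤ 1, so tw(G) ≥ 2. Hence tw(G) = 2 exactly.

2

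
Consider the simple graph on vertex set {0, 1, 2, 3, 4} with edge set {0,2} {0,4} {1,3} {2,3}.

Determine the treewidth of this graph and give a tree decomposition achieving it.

Every bag has size at most 2, so the width is 2 − 1 = 1 and tw(G) ≤ 1. G has an edge, so its treewidth is at least 1. The upper and lower bounds meet at 1, so that is the treewidth.

Treewidth 1.
Bags: B1 = {0, 4}  B2 = {0, 2}  B3 = {2, 3}  B4 = {1, 3}
Tree: B1–B2, B2–B3, B3–B4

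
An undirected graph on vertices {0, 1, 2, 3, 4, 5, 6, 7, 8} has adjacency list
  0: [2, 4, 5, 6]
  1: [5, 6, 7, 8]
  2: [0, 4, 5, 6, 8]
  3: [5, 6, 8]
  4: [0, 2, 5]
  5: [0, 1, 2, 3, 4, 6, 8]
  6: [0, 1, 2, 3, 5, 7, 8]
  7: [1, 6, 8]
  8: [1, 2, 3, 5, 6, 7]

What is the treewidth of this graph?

3

A width-3 tree decomposition is:
Bags: B1 = {0, 2, 4, 5}  B2 = {0, 2, 5, 6}  B3 = {2, 5, 6, 8}  B4 = {3, 5, 6, 8}  B5 = {1, 5, 6, 8}  B6 = {1, 6, 7, 8}
Tree: B1–B2, B2–B3, B3–B4, B4–B5, B5–B6
The largest bag has 4 vertices, giving width 3; this decomposition certifies tw(G) ≤ 3. For the lower bound, the 4 vertices {0, 2, 4, 5} are pairwise adjacent, and any tree decomposition puts a clique entirely inside one bag — forcing width ≥ 3. Combining the bounds, tw(G) = 3.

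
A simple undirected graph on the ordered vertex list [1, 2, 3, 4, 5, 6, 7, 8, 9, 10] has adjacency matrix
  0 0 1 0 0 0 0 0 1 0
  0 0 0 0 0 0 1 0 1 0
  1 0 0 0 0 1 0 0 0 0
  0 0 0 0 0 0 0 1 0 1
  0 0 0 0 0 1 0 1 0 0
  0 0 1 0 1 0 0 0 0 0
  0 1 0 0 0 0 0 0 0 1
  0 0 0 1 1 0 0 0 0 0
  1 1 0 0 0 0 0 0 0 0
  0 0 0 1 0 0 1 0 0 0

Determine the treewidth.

2

A width-2 tree decomposition is:
Bags: B1 = {4, 5, 8}  B2 = {4, 5, 10}  B3 = {5, 7, 10}  B4 = {2, 5, 7}  B5 = {2, 5, 9}  B6 = {1, 5, 9}  B7 = {1, 3, 5}  B8 = {3, 5, 6}
Tree: B1–B2, B2–B3, B3–B4, B4–B5, B5–B6, B6–B7, B7–B8
The largest bag has 3 vertices, giving width 2; this decomposition certifies tw(G) ≤ 2. Since 5–8–4–10–7–2–9–1–3–6–5 is a cycle in G, G is not acyclic. Forests are exactly the graphs of treewidth ≤ 1, so tw(G) ≥ 2. The upper and lower bounds meet at 2, so that is the treewidth.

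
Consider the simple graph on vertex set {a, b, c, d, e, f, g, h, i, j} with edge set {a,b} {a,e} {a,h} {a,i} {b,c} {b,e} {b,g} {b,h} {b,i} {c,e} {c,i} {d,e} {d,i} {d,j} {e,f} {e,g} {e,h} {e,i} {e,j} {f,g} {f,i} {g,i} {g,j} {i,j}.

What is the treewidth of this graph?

3

A width-3 tree decomposition is:
Bags: B1 = {a, b, e, i}  B2 = {b, e, g, i}  B3 = {e, g, i, j}  B4 = {d, e, i, j}  B5 = {a, b, e, h}  B6 = {b, c, e, i}  B7 = {e, f, g, i}
Tree: B1–B2, B2–B3, B3–B4, B1–B5, B1–B6, B3–B7
Every bag has size at most 4, so the width is 4 − 1 = 3 and tw(G) ≤ 3. On the other hand G contains the 4-clique {a, b, e, h}. A clique must lie in a single bag of any decomposition, so no decomposition can have width below 3. The upper and lower bounds meet at 3, so that is the treewidth.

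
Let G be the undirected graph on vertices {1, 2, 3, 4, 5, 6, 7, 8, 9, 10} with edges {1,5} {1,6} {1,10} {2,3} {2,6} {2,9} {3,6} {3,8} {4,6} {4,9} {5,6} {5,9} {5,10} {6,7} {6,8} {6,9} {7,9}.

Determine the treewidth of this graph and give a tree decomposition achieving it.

Treewidth 2.
One optimal decomposition is:
Bags: B1 = {2, 6, 9}  B2 = {5, 6, 9}  B3 = {4, 6, 9}  B4 = {1, 5, 6}  B5 = {6, 7, 9}  B6 = {1, 5, 10}  B7 = {2, 3, 6}  B8 = {3, 6, 8}
Tree: B1–B2, B1–B3, B2–B4, B2–B5, B4–B6, B1–B7, B7–B8

The largest bag has 3 vertices, giving width 2; this decomposition certifies tw(G) ≤ 2. On the other hand G contains the 3-clique {1, 5, 10}. A clique must lie in a single bag of any decomposition, so no decomposition can have width below 2. Hence tw(G) = 2 exactly.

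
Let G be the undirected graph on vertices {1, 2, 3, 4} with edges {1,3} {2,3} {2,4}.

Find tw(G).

A width-1 tree decomposition is:
Bags: B1 = {2, 3}  B2 = {1, 3}  B3 = {2, 4}
Tree: B1–B2, B1–B3
The largest bag has 2 vertices, giving width 1; this decomposition certifies tw(G) ≤ 1. G has an edge, so its treewidth is at least 1. Hence tw(G) = 1 exactly.

1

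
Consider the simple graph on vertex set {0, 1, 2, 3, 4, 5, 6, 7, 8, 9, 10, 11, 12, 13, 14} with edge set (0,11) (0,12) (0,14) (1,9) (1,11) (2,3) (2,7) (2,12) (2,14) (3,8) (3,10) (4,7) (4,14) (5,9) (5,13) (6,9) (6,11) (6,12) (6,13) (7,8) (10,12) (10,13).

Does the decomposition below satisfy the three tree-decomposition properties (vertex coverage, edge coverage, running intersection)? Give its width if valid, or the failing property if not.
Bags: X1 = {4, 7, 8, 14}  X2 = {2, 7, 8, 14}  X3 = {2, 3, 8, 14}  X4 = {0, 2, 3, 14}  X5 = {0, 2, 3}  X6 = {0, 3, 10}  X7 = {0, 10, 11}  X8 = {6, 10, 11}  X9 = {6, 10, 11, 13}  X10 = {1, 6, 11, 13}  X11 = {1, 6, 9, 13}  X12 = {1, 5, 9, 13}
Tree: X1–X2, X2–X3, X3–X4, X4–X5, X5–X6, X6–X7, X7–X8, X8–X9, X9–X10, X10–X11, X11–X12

A tree decomposition must satisfy three properties: every vertex lies in some bag; for every edge, both endpoints lie together in some bag; and for every vertex, the bags containing it form a connected subtree. Here vertex 12 appears in no bag, so the decomposition is invalid.

No — vertex 12 appears in no bag.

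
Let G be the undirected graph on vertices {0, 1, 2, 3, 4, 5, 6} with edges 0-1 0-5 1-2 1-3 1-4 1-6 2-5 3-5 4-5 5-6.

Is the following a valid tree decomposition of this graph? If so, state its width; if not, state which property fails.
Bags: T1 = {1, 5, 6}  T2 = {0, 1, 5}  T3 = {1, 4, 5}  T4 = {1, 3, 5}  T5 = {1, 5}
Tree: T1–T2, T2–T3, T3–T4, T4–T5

No — vertex 2 appears in no bag.

A tree decomposition must satisfy three properties: every vertex lies in some bag; for every edge, both endpoints lie together in some bag; and for every vertex, the bags containing it form a connected subtree. Here vertex 2 appears in no bag, so the decomposition is invalid.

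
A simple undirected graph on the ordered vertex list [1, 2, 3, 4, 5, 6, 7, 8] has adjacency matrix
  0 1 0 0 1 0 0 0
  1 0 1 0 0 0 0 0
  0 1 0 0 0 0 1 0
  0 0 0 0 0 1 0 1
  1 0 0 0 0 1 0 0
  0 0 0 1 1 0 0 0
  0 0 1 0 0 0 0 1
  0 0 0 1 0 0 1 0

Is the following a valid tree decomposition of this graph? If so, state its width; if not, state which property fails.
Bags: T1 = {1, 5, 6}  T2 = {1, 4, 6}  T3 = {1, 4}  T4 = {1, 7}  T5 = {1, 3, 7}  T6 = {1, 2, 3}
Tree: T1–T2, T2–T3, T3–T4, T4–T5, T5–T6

A tree decomposition must satisfy three properties: every vertex lies in some bag; for every edge, both endpoints lie together in some bag; and for every vertex, the bags containing it form a connected subtree. Here vertex 8 appears in no bag, so the decomposition is invalid.

No — vertex 8 appears in no bag.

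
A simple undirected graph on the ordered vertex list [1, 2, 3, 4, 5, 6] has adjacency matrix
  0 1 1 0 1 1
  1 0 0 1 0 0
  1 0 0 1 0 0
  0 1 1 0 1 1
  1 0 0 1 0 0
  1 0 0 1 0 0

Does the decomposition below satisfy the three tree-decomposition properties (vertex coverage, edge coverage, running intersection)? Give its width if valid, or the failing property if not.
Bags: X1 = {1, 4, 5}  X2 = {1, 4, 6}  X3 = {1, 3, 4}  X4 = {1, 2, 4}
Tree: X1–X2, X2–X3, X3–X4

Vertex coverage: the bags together contain {1, 2, 3, 4, 5, 6}, the full vertex set. Edge coverage: each edge of G has both endpoints in at least one bag. Running intersection: for every vertex, the bags containing it form a connected subtree. All three properties hold, so this is a valid tree decomposition of width max|bag| − 1 = 2, and hence tw(G) ≤ 2.

Yes; width 2.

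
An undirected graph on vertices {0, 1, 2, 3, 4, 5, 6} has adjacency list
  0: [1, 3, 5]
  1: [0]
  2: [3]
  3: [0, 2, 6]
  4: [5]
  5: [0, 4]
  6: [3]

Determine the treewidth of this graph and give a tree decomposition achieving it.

Treewidth 1.
One optimal decomposition is:
Bags: B1 = {0, 5}  B2 = {0, 3}  B3 = {4, 5}  B4 = {0, 1}  B5 = {3, 6}  B6 = {2, 3}
Tree: B1–B2, B1–B3, B2–B4, B2–B5, B2–B6

Every bag has size at most 2, so the width is 2 − 1 = 1 and tw(G) ≤ 1. G has an edge, so its treewidth is at least 1. Hence tw(G) = 1 exactly.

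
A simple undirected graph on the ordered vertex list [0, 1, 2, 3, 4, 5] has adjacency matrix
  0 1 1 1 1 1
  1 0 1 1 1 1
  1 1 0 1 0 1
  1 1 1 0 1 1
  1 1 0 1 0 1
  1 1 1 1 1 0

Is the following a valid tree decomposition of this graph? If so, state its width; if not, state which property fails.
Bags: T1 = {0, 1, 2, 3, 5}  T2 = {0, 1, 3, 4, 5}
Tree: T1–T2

Every vertex of G appears in some bag (union = {0, 1, 2, 3, 4, 5}); every edge is covered by a bag; and for each vertex v the set of bags containing v is connected in the bag tree. The decomposition is therefore valid. The largest bag has 5 vertices, so the width is 4.

Yes; width 4.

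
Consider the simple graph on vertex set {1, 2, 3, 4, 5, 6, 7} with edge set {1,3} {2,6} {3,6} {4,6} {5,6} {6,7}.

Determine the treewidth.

1

A width-1 tree decomposition is:
Bags: B1 = {6, 7}  B2 = {3, 6}  B3 = {1, 3}  B4 = {5, 6}  B5 = {2, 6}  B6 = {4, 6}
Tree: B1–B2, B2–B3, B1–B4, B1–B5, B1–B6
Every bag has size at most 2, so the width is 2 − 1 = 1 and tw(G) ≤ 1. Since G has at least one edge (e.g. 6–7), it is not an edgeless graph, so tw(G) ≥ 1. Hence tw(G) = 1 exactly.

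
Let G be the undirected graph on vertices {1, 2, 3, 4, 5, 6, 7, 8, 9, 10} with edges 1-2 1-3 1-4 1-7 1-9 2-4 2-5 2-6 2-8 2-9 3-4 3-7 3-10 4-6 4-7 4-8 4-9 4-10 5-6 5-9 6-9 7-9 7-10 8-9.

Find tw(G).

3

A width-3 tree decomposition is:
Bags: B1 = {1, 4, 7, 9}  B2 = {1, 3, 4, 7}  B3 = {1, 2, 4, 9}  B4 = {2, 4, 8, 9}  B5 = {2, 4, 6, 9}  B6 = {3, 4, 7, 10}  B7 = {2, 5, 6, 9}
Tree: B1–B2, B1–B3, B3–B4, B3–B5, B2–B6, B5–B7
The largest bag has 4 vertices, giving width 3; this decomposition certifies tw(G) ≤ 3. Conversely, {2, 4, 8, 9} is a clique of size 4, and the vertices of any clique must share a bag in every tree decomposition; so some bag has ≥ 4 vertices and tw(G) ≥ 3. Hence tw(G) = 3 exactly.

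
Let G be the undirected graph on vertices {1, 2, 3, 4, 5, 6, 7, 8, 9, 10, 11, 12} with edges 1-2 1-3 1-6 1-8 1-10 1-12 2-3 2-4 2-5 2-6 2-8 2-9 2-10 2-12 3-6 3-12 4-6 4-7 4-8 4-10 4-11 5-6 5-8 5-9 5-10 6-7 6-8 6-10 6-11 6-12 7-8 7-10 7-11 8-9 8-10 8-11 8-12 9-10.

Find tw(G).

4

A width-4 tree decomposition is:
Bags: B1 = {4, 6, 7, 8, 11}  B2 = {4, 6, 7, 8, 10}  B3 = {2, 4, 6, 8, 10}  B4 = {2, 5, 6, 8, 10}  B5 = {1, 2, 6, 8, 10}  B6 = {1, 2, 6, 8, 12}  B7 = {2, 5, 8, 9, 10}  B8 = {1, 2, 3, 6, 12}
Tree: B1–B2, B2–B3, B3–B4, B4–B5, B5–B6, B4–B7, B6–B8
The largest bag has 5 vertices, giving width 4; this decomposition certifies tw(G) ≤ 4. On the other hand G contains the 5-clique {2, 5, 8, 9, 10}. A clique must lie in a single bag of any decomposition, so no decomposition can have width below 4. The upper and lower bounds meet at 4, so that is the treewidth.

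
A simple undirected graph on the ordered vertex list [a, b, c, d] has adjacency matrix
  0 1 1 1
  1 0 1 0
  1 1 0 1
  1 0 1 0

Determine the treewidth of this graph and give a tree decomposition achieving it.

The largest bag has 3 vertices, giving width 2; this decomposition certifies tw(G) ≤ 2. Conversely, {a, c, d} is a clique of size 3, and the vertices of any clique must share a bag in every tree decomposition; so some bag has ≥ 3 vertices and tw(G) ≥ 2. Combining the bounds, tw(G) = 2.

Treewidth 2.
Bags: B1 = {a, c, d}  B2 = {a, b, c}
Tree: B1–B2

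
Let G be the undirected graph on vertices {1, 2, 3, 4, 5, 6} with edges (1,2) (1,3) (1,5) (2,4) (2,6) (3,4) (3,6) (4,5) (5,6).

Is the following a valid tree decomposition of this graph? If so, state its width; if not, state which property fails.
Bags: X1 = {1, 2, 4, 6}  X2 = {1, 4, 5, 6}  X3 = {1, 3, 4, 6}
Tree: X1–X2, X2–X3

Every vertex of G appears in some bag (union = {1, 2, 3, 4, 5, 6}); every edge is covered by a bag; and for each vertex v the set of bags containing v is connected in the bag tree. The decomposition is therefore valid. The largest bag has 4 vertices, so the width is 3.

Yes; width 3.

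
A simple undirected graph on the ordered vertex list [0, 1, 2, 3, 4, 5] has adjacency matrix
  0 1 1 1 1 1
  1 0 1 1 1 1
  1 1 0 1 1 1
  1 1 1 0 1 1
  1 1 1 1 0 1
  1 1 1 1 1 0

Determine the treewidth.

A width-5 tree decomposition is:
Bags: B1 = {0, 1, 2, 3, 4, 5}
Tree: (single bag)
With just one bag of size 6, the width is 6 − 1 = 5, so tw(G) ≤ 5. On the other hand G contains the 6-clique {0, 1, 2, 3, 4, 5}. A clique must lie in a single bag of any decomposition, so no decomposition can have width below 5. The upper and lower bounds meet at 5, so that is the treewidth.

5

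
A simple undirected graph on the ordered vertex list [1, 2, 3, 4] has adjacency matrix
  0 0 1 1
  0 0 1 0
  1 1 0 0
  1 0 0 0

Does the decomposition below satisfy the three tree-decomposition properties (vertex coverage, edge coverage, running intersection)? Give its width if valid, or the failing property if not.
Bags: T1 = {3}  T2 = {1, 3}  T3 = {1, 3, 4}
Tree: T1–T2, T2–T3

A tree decomposition must satisfy three properties: every vertex lies in some bag; for every edge, both endpoints lie together in some bag; and for every vertex, the bags containing it form a connected subtree. Here vertex 2 appears in no bag, so the decomposition is invalid.

No — vertex 2 appears in no bag.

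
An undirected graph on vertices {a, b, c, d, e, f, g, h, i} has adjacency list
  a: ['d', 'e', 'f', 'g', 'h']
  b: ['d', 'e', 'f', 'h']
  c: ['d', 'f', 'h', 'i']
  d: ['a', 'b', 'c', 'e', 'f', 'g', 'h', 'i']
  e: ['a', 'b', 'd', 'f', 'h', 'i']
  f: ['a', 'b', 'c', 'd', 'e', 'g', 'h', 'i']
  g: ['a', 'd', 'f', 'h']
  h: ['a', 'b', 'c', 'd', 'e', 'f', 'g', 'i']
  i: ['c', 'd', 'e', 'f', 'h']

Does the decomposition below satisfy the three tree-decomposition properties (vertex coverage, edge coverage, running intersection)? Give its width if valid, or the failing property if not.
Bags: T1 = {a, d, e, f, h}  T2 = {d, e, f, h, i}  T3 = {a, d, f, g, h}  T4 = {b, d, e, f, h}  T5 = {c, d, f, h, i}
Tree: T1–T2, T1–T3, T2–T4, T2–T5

Checking the three conditions: (i) the bags cover all of {a, b, c, d, e, f, g, h, i}; (ii) for each edge, some bag contains both endpoints; (iii) the bags containing any fixed vertex form a subtree. All hold, so the decomposition is valid with width 5 − 1 = 4.

Yes; width 4.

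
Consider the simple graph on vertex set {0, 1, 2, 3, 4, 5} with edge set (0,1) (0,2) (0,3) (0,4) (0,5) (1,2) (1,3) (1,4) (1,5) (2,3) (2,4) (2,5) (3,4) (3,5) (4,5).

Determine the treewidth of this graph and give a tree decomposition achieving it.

With just one bag of size 6, the width is 6 − 1 = 5, so tw(G) ≤ 5. On the other hand G contains the 6-clique {0, 1, 2, 3, 4, 5}. A clique must lie in a single bag of any decomposition, so no decomposition can have width below 5. Therefore the treewidth is 5.

Treewidth 5.
Bags: B1 = {0, 1, 2, 3, 4, 5}
Tree: (single bag)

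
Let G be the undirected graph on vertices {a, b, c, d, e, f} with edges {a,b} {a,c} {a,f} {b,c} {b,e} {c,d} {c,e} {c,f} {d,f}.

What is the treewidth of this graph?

2

A width-2 tree decomposition is:
Bags: B1 = {c, d, f}  B2 = {a, c, f}  B3 = {a, b, c}  B4 = {b, c, e}
Tree: B1–B2, B2–B3, B3–B4
The largest bag has 3 vertices, giving width 2; this decomposition certifies tw(G) ≤ 2. On the other hand G contains the 3-clique {b, c, e}. A clique must lie in a single bag of any decomposition, so no decomposition can have width below 2. Hence tw(G) = 2 exactly.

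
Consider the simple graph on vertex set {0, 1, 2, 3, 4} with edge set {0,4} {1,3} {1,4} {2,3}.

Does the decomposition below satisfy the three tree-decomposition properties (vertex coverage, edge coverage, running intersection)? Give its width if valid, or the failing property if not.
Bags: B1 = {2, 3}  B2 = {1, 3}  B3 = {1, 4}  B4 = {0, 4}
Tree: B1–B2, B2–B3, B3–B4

Yes; width 1.

Every vertex of G appears in some bag (union = {0, 1, 2, 3, 4}); every edge is covered by a bag; and for each vertex v the set of bags containing v is connected in the bag tree. The decomposition is therefore valid. The largest bag has 2 vertices, so the width is 1.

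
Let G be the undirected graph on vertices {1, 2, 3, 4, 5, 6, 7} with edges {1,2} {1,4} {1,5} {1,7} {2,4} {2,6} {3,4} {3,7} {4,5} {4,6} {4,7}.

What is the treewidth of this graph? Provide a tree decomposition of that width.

Treewidth 2.
One optimal decomposition is:
Bags: B1 = {1, 4, 5}  B2 = {1, 4, 7}  B3 = {1, 2, 4}  B4 = {2, 4, 6}  B5 = {3, 4, 7}
Tree: B1–B2, B2–B3, B3–B4, B2–B5

Every bag has size at most 3, so the width is 3 − 1 = 2 and tw(G) ≤ 2. Conversely, {1, 2, 4} is a clique of size 3, and the vertices of any clique must share a bag in every tree decomposition; so some bag has ≥ 3 vertices and tw(G) ≥ 2. Therefore the treewidth is 2.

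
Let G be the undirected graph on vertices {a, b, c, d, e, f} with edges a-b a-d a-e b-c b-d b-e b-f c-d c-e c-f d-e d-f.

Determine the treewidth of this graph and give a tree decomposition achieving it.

Treewidth 3.
Bags: B1 = {b, c, d, e}  B2 = {b, c, d, f}  B3 = {a, b, d, e}
Tree: B1–B2, B1–B3

Every bag has size at most 4, so the width is 4 − 1 = 3 and tw(G) ≤ 3. On the other hand G contains the 4-clique {b, c, d, e}. A clique must lie in a single bag of any decomposition, so no decomposition can have width below 3. Combining the bounds, tw(G) = 3.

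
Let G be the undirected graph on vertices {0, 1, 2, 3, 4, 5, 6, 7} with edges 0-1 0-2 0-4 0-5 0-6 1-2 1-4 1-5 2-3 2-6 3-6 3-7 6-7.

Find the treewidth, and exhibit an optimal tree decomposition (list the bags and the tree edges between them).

Each bag holds 3 vertices, so the decomposition has width 2, which upper-bounds the treewidth. Conversely, {0, 1, 2} is a clique of size 3, and the vertices of any clique must share a bag in every tree decomposition; so some bag has ≥ 3 vertices and tw(G) ≥ 2. Hence tw(G) = 2 exactly.

Treewidth 2.
Bags: B1 = {0, 1, 2}  B2 = {0, 2, 6}  B3 = {2, 3, 6}  B4 = {3, 6, 7}  B5 = {0, 1, 4}  B6 = {0, 1, 5}
Tree: B1–B2, B2–B3, B3–B4, B1–B5, B5–B6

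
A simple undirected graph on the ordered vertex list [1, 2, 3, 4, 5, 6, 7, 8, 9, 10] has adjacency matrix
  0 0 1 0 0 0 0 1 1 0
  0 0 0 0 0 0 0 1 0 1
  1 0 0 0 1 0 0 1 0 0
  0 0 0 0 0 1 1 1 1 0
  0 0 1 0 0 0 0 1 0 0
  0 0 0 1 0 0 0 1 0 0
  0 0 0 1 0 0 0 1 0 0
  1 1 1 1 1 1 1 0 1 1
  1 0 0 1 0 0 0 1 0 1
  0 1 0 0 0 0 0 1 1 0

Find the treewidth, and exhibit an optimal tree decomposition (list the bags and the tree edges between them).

Treewidth 2.
One such decomposition:
Bags: B1 = {4, 7, 8}  B2 = {4, 8, 9}  B3 = {1, 8, 9}  B4 = {1, 3, 8}  B5 = {4, 6, 8}  B6 = {8, 9, 10}  B7 = {3, 5, 8}  B8 = {2, 8, 10}
Tree: B1–B2, B2–B3, B3–B4, B2–B5, B2–B6, B4–B7, B6–B8

Every bag has size at most 3, so the width is 3 − 1 = 2 and tw(G) ≤ 2. On the other hand G contains the 3-clique {1, 8, 9}. A clique must lie in a single bag of any decomposition, so no decomposition can have width below 2. Combining the bounds, tw(G) = 2.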